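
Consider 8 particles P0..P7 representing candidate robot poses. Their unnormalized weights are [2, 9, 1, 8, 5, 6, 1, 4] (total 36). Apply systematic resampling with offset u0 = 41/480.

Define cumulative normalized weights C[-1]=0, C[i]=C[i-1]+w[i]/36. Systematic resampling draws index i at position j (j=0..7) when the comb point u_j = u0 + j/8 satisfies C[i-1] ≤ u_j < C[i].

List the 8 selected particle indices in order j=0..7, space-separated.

C = [1/18, 11/36, 1/3, 5/9, 25/36, 31/36, 8/9, 1]
j=0: u_0=41/480 ∈ [1/18, 11/36) → index 1
j=1: u_1=101/480 ∈ [1/18, 11/36) → index 1
j=2: u_2=161/480 ∈ [1/3, 5/9) → index 3
j=3: u_3=221/480 ∈ [1/3, 5/9) → index 3
j=4: u_4=281/480 ∈ [5/9, 25/36) → index 4
j=5: u_5=341/480 ∈ [25/36, 31/36) → index 5
j=6: u_6=401/480 ∈ [25/36, 31/36) → index 5
j=7: u_7=461/480 ∈ [8/9, 1) → index 7

1 1 3 3 4 5 5 7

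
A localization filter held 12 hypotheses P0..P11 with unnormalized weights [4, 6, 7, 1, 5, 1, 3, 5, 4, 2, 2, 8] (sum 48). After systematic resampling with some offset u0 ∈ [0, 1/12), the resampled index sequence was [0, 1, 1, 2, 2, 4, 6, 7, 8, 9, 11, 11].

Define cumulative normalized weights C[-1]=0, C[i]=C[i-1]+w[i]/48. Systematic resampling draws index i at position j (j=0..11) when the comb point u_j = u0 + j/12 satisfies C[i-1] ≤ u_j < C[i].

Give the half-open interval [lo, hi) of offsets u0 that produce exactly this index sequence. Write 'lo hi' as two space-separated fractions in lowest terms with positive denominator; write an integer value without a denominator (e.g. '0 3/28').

C = [1/12, 5/24, 17/48, 3/8, 23/48, 1/2, 9/16, 2/3, 3/4, 19/24, 5/6, 1]
j=0 picked index 0: u0 ∈ [0, 1/12)
j=1 picked index 1: u0 ∈ [0, 1/8)
j=2 picked index 1: u0 ∈ [-1/12, 1/24)
j=3 picked index 2: u0 ∈ [-1/24, 5/48)
j=4 picked index 2: u0 ∈ [-1/8, 1/48)
j=5 picked index 4: u0 ∈ [-1/24, 1/16)
j=6 picked index 6: u0 ∈ [0, 1/16)
j=7 picked index 7: u0 ∈ [-1/48, 1/12)
j=8 picked index 8: u0 ∈ [0, 1/12)
j=9 picked index 9: u0 ∈ [0, 1/24)
j=10 picked index 11: u0 ∈ [0, 1/6)
j=11 picked index 11: u0 ∈ [-1/12, 1/12)
intersection: [0, 1/48)

0 1/48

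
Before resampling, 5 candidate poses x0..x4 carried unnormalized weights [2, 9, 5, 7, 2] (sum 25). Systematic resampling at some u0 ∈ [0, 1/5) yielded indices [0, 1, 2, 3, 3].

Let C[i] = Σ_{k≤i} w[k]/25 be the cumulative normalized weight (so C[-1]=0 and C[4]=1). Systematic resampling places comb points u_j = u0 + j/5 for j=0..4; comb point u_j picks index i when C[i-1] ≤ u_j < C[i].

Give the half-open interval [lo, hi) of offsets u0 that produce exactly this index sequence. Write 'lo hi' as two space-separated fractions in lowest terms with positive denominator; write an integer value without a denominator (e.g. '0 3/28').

C = [2/25, 11/25, 16/25, 23/25, 1]
j=0 picked index 0: u0 ∈ [0, 2/25)
j=1 picked index 1: u0 ∈ [-3/25, 6/25)
j=2 picked index 2: u0 ∈ [1/25, 6/25)
j=3 picked index 3: u0 ∈ [1/25, 8/25)
j=4 picked index 3: u0 ∈ [-4/25, 3/25)
intersection: [1/25, 2/25)

1/25 2/25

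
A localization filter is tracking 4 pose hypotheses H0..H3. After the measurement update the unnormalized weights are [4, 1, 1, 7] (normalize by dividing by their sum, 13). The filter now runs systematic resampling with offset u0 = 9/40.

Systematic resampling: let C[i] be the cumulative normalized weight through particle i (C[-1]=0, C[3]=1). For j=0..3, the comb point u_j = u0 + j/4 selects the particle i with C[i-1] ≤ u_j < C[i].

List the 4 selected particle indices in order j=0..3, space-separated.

0 3 3 3

C = [4/13, 5/13, 6/13, 1]
j=0: u_0=9/40 ∈ [0, 4/13) → index 0
j=1: u_1=19/40 ∈ [6/13, 1) → index 3
j=2: u_2=29/40 ∈ [6/13, 1) → index 3
j=3: u_3=39/40 ∈ [6/13, 1) → index 3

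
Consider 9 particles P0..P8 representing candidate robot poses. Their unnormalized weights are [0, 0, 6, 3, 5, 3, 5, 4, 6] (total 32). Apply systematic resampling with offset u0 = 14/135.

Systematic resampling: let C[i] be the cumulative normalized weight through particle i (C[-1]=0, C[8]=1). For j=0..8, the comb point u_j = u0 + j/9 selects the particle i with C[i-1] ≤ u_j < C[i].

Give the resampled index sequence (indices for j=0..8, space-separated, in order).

C = [0, 0, 3/16, 9/32, 7/16, 17/32, 11/16, 13/16, 1]
j=0: u_0=14/135 ∈ [0, 3/16) → index 2
j=1: u_1=29/135 ∈ [3/16, 9/32) → index 3
j=2: u_2=44/135 ∈ [9/32, 7/16) → index 4
j=3: u_3=59/135 ∈ [9/32, 7/16) → index 4
j=4: u_4=74/135 ∈ [17/32, 11/16) → index 6
j=5: u_5=89/135 ∈ [17/32, 11/16) → index 6
j=6: u_6=104/135 ∈ [11/16, 13/16) → index 7
j=7: u_7=119/135 ∈ [13/16, 1) → index 8
j=8: u_8=134/135 ∈ [13/16, 1) → index 8

2 3 4 4 6 6 7 8 8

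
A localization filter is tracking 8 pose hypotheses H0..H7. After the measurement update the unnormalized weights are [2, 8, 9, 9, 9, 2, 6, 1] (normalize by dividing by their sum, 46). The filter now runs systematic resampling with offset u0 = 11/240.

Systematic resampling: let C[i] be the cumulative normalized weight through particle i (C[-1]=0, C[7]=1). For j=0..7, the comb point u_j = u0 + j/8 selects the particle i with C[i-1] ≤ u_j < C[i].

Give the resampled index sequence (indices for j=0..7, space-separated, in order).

1 1 2 3 3 4 4 6

C = [1/23, 5/23, 19/46, 14/23, 37/46, 39/46, 45/46, 1]
j=0: u_0=11/240 ∈ [1/23, 5/23) → index 1
j=1: u_1=41/240 ∈ [1/23, 5/23) → index 1
j=2: u_2=71/240 ∈ [5/23, 19/46) → index 2
j=3: u_3=101/240 ∈ [19/46, 14/23) → index 3
j=4: u_4=131/240 ∈ [19/46, 14/23) → index 3
j=5: u_5=161/240 ∈ [14/23, 37/46) → index 4
j=6: u_6=191/240 ∈ [14/23, 37/46) → index 4
j=7: u_7=221/240 ∈ [39/46, 45/46) → index 6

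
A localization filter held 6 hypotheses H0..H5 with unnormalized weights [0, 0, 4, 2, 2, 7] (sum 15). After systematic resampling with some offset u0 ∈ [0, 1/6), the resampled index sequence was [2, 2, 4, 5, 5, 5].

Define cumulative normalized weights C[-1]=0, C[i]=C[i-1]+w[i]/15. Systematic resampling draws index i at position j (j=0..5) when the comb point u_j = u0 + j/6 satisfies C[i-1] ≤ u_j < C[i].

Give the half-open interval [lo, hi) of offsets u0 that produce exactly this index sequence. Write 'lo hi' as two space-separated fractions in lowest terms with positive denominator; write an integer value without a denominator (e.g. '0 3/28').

C = [0, 0, 4/15, 2/5, 8/15, 1]
j=0 picked index 2: u0 ∈ [0, 4/15)
j=1 picked index 2: u0 ∈ [-1/6, 1/10)
j=2 picked index 4: u0 ∈ [1/15, 1/5)
j=3 picked index 5: u0 ∈ [1/30, 1/2)
j=4 picked index 5: u0 ∈ [-2/15, 1/3)
j=5 picked index 5: u0 ∈ [-3/10, 1/6)
intersection: [1/15, 1/10)

1/15 1/10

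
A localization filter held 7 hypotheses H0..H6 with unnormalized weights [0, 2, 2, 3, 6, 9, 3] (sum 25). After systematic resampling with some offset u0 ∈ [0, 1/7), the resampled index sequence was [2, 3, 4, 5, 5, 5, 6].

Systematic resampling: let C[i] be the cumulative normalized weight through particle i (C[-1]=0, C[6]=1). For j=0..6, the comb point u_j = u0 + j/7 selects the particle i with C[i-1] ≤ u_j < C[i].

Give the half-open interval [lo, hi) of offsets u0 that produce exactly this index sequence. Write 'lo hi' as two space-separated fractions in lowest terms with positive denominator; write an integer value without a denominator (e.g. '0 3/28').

C = [0, 2/25, 4/25, 7/25, 13/25, 22/25, 1]
j=0 picked index 2: u0 ∈ [2/25, 4/25)
j=1 picked index 3: u0 ∈ [3/175, 24/175)
j=2 picked index 4: u0 ∈ [-1/175, 41/175)
j=3 picked index 5: u0 ∈ [16/175, 79/175)
j=4 picked index 5: u0 ∈ [-9/175, 54/175)
j=5 picked index 5: u0 ∈ [-34/175, 29/175)
j=6 picked index 6: u0 ∈ [4/175, 1/7)
intersection: [16/175, 24/175)

16/175 24/175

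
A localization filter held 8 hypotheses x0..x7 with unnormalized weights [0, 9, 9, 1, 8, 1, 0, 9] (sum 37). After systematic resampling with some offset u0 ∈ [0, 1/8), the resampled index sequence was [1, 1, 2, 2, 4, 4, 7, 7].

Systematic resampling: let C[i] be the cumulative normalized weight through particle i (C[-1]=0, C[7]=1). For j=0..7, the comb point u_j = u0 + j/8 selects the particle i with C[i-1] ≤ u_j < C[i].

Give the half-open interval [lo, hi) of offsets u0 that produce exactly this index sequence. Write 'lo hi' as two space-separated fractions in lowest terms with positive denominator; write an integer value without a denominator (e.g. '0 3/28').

1/74 31/296

C = [0, 9/37, 18/37, 19/37, 27/37, 28/37, 28/37, 1]
j=0 picked index 1: u0 ∈ [0, 9/37)
j=1 picked index 1: u0 ∈ [-1/8, 35/296)
j=2 picked index 2: u0 ∈ [-1/148, 35/148)
j=3 picked index 2: u0 ∈ [-39/296, 33/296)
j=4 picked index 4: u0 ∈ [1/74, 17/74)
j=5 picked index 4: u0 ∈ [-33/296, 31/296)
j=6 picked index 7: u0 ∈ [1/148, 1/4)
j=7 picked index 7: u0 ∈ [-35/296, 1/8)
intersection: [1/74, 31/296)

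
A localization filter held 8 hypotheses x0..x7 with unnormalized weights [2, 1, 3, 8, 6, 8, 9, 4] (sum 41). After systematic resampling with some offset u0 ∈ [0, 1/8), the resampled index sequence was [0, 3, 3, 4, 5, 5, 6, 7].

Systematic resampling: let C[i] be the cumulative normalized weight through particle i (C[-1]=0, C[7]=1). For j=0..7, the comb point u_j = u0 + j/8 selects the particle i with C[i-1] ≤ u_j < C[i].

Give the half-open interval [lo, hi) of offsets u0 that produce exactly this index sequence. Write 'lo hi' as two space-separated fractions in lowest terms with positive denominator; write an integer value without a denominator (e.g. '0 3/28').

C = [2/41, 3/41, 6/41, 14/41, 20/41, 28/41, 37/41, 1]
j=0 picked index 0: u0 ∈ [0, 2/41)
j=1 picked index 3: u0 ∈ [7/328, 71/328)
j=2 picked index 3: u0 ∈ [-17/164, 15/164)
j=3 picked index 4: u0 ∈ [-11/328, 37/328)
j=4 picked index 5: u0 ∈ [-1/82, 15/82)
j=5 picked index 5: u0 ∈ [-45/328, 19/328)
j=6 picked index 6: u0 ∈ [-11/164, 25/164)
j=7 picked index 7: u0 ∈ [9/328, 1/8)
intersection: [9/328, 2/41)

9/328 2/41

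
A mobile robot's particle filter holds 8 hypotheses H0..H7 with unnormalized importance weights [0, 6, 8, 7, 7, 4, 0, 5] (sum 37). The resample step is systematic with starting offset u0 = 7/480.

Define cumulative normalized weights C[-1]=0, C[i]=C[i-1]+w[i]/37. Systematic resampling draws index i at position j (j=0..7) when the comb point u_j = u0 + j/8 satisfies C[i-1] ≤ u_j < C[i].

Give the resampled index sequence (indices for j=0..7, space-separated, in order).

1 1 2 3 3 4 5 7

C = [0, 6/37, 14/37, 21/37, 28/37, 32/37, 32/37, 1]
j=0: u_0=7/480 ∈ [0, 6/37) → index 1
j=1: u_1=67/480 ∈ [0, 6/37) → index 1
j=2: u_2=127/480 ∈ [6/37, 14/37) → index 2
j=3: u_3=187/480 ∈ [14/37, 21/37) → index 3
j=4: u_4=247/480 ∈ [14/37, 21/37) → index 3
j=5: u_5=307/480 ∈ [21/37, 28/37) → index 4
j=6: u_6=367/480 ∈ [28/37, 32/37) → index 5
j=7: u_7=427/480 ∈ [32/37, 1) → index 7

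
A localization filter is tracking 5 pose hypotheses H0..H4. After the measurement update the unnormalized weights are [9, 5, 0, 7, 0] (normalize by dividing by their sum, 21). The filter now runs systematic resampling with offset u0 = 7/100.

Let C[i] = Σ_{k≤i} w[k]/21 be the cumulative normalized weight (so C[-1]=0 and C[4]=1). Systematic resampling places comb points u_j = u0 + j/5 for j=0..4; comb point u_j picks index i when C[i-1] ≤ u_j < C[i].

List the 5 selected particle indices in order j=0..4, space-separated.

C = [3/7, 2/3, 2/3, 1, 1]
j=0: u_0=7/100 ∈ [0, 3/7) → index 0
j=1: u_1=27/100 ∈ [0, 3/7) → index 0
j=2: u_2=47/100 ∈ [3/7, 2/3) → index 1
j=3: u_3=67/100 ∈ [2/3, 1) → index 3
j=4: u_4=87/100 ∈ [2/3, 1) → index 3

0 0 1 3 3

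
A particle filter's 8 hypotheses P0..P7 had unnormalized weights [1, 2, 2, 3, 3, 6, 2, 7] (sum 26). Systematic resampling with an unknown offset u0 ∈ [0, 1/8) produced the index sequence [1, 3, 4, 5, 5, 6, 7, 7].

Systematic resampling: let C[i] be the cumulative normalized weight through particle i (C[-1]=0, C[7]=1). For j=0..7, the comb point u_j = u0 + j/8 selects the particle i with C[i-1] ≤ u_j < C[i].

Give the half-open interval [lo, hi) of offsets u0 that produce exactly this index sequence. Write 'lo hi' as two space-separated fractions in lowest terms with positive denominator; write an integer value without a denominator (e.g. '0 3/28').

C = [1/26, 3/26, 5/26, 4/13, 11/26, 17/26, 19/26, 1]
j=0 picked index 1: u0 ∈ [1/26, 3/26)
j=1 picked index 3: u0 ∈ [7/104, 19/104)
j=2 picked index 4: u0 ∈ [3/52, 9/52)
j=3 picked index 5: u0 ∈ [5/104, 29/104)
j=4 picked index 5: u0 ∈ [-1/13, 2/13)
j=5 picked index 6: u0 ∈ [3/104, 11/104)
j=6 picked index 7: u0 ∈ [-1/52, 1/4)
j=7 picked index 7: u0 ∈ [-15/104, 1/8)
intersection: [7/104, 11/104)

7/104 11/104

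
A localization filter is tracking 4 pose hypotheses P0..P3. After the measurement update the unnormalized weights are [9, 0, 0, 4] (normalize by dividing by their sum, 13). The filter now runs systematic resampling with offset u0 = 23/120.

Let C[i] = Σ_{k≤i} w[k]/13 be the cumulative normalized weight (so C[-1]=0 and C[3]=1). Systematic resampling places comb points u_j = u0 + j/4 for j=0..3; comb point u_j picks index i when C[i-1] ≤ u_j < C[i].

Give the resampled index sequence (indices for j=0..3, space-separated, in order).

0 0 0 3

C = [9/13, 9/13, 9/13, 1]
j=0: u_0=23/120 ∈ [0, 9/13) → index 0
j=1: u_1=53/120 ∈ [0, 9/13) → index 0
j=2: u_2=83/120 ∈ [0, 9/13) → index 0
j=3: u_3=113/120 ∈ [9/13, 1) → index 3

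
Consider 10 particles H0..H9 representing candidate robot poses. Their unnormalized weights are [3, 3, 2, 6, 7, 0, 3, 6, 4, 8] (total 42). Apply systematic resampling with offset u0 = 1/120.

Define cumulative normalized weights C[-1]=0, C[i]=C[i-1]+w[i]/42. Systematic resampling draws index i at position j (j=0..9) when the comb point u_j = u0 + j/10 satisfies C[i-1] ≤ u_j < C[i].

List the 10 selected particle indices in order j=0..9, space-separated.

0 1 3 3 4 6 7 7 8 9

C = [1/14, 1/7, 4/21, 1/3, 1/2, 1/2, 4/7, 5/7, 17/21, 1]
j=0: u_0=1/120 ∈ [0, 1/14) → index 0
j=1: u_1=13/120 ∈ [1/14, 1/7) → index 1
j=2: u_2=5/24 ∈ [4/21, 1/3) → index 3
j=3: u_3=37/120 ∈ [4/21, 1/3) → index 3
j=4: u_4=49/120 ∈ [1/3, 1/2) → index 4
j=5: u_5=61/120 ∈ [1/2, 4/7) → index 6
j=6: u_6=73/120 ∈ [4/7, 5/7) → index 7
j=7: u_7=17/24 ∈ [4/7, 5/7) → index 7
j=8: u_8=97/120 ∈ [5/7, 17/21) → index 8
j=9: u_9=109/120 ∈ [17/21, 1) → index 9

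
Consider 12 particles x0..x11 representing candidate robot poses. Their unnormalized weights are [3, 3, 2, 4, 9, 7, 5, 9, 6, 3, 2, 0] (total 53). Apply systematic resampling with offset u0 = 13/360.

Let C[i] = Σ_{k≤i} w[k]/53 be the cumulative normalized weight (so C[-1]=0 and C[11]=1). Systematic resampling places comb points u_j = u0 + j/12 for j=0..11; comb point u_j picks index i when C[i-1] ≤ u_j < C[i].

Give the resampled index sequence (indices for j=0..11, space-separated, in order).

0 2 3 4 4 5 6 6 7 7 8 9

C = [3/53, 6/53, 8/53, 12/53, 21/53, 28/53, 33/53, 42/53, 48/53, 51/53, 1, 1]
j=0: u_0=13/360 ∈ [0, 3/53) → index 0
j=1: u_1=43/360 ∈ [6/53, 8/53) → index 2
j=2: u_2=73/360 ∈ [8/53, 12/53) → index 3
j=3: u_3=103/360 ∈ [12/53, 21/53) → index 4
j=4: u_4=133/360 ∈ [12/53, 21/53) → index 4
j=5: u_5=163/360 ∈ [21/53, 28/53) → index 5
j=6: u_6=193/360 ∈ [28/53, 33/53) → index 6
j=7: u_7=223/360 ∈ [28/53, 33/53) → index 6
j=8: u_8=253/360 ∈ [33/53, 42/53) → index 7
j=9: u_9=283/360 ∈ [33/53, 42/53) → index 7
j=10: u_10=313/360 ∈ [42/53, 48/53) → index 8
j=11: u_11=343/360 ∈ [48/53, 51/53) → index 9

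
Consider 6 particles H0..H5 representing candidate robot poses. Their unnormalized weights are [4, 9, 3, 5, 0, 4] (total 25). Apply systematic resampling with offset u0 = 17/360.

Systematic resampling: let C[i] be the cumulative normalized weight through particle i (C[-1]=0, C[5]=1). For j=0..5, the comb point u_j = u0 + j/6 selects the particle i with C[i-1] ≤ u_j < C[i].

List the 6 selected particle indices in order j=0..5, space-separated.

0 1 1 2 3 5

C = [4/25, 13/25, 16/25, 21/25, 21/25, 1]
j=0: u_0=17/360 ∈ [0, 4/25) → index 0
j=1: u_1=77/360 ∈ [4/25, 13/25) → index 1
j=2: u_2=137/360 ∈ [4/25, 13/25) → index 1
j=3: u_3=197/360 ∈ [13/25, 16/25) → index 2
j=4: u_4=257/360 ∈ [16/25, 21/25) → index 3
j=5: u_5=317/360 ∈ [21/25, 1) → index 5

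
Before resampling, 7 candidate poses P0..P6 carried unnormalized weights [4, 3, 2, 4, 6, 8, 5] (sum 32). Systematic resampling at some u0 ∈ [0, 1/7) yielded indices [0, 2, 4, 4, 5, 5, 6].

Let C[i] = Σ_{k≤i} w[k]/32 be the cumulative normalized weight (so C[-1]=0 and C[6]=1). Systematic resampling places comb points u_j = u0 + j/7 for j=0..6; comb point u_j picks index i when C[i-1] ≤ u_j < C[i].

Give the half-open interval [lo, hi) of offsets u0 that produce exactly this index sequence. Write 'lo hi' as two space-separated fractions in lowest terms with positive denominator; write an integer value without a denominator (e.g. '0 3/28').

27/224 1/8

C = [1/8, 7/32, 9/32, 13/32, 19/32, 27/32, 1]
j=0 picked index 0: u0 ∈ [0, 1/8)
j=1 picked index 2: u0 ∈ [17/224, 31/224)
j=2 picked index 4: u0 ∈ [27/224, 69/224)
j=3 picked index 4: u0 ∈ [-5/224, 37/224)
j=4 picked index 5: u0 ∈ [5/224, 61/224)
j=5 picked index 5: u0 ∈ [-27/224, 29/224)
j=6 picked index 6: u0 ∈ [-3/224, 1/7)
intersection: [27/224, 1/8)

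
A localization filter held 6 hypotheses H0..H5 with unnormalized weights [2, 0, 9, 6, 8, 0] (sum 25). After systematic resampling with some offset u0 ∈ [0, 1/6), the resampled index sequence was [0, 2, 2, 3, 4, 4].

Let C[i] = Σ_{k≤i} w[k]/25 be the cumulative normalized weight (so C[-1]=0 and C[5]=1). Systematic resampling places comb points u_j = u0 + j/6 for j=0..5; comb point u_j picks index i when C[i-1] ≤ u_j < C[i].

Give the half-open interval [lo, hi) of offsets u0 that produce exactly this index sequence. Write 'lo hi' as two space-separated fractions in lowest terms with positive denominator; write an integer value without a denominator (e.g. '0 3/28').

C = [2/25, 2/25, 11/25, 17/25, 1, 1]
j=0 picked index 0: u0 ∈ [0, 2/25)
j=1 picked index 2: u0 ∈ [-13/150, 41/150)
j=2 picked index 2: u0 ∈ [-19/75, 8/75)
j=3 picked index 3: u0 ∈ [-3/50, 9/50)
j=4 picked index 4: u0 ∈ [1/75, 1/3)
j=5 picked index 4: u0 ∈ [-23/150, 1/6)
intersection: [1/75, 2/25)

1/75 2/25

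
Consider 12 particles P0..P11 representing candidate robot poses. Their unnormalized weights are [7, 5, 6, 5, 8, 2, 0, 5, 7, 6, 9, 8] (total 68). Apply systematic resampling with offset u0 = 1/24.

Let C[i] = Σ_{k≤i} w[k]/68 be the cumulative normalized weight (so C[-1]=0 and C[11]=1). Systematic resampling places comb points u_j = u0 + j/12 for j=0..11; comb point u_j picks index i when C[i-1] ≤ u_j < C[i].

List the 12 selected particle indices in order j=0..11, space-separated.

C = [7/68, 3/17, 9/34, 23/68, 31/68, 33/68, 33/68, 19/34, 45/68, 3/4, 15/17, 1]
j=0: u_0=1/24 ∈ [0, 7/68) → index 0
j=1: u_1=1/8 ∈ [7/68, 3/17) → index 1
j=2: u_2=5/24 ∈ [3/17, 9/34) → index 2
j=3: u_3=7/24 ∈ [9/34, 23/68) → index 3
j=4: u_4=3/8 ∈ [23/68, 31/68) → index 4
j=5: u_5=11/24 ∈ [31/68, 33/68) → index 5
j=6: u_6=13/24 ∈ [33/68, 19/34) → index 7
j=7: u_7=5/8 ∈ [19/34, 45/68) → index 8
j=8: u_8=17/24 ∈ [45/68, 3/4) → index 9
j=9: u_9=19/24 ∈ [3/4, 15/17) → index 10
j=10: u_10=7/8 ∈ [3/4, 15/17) → index 10
j=11: u_11=23/24 ∈ [15/17, 1) → index 11

0 1 2 3 4 5 7 8 9 10 10 11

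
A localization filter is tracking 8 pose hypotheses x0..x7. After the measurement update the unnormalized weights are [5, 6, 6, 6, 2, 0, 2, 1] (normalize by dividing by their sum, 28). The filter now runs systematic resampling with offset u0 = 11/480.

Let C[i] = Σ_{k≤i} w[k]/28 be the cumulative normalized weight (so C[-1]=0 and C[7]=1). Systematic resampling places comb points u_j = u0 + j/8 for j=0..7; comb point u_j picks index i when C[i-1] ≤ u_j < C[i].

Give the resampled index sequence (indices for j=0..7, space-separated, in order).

C = [5/28, 11/28, 17/28, 23/28, 25/28, 25/28, 27/28, 1]
j=0: u_0=11/480 ∈ [0, 5/28) → index 0
j=1: u_1=71/480 ∈ [0, 5/28) → index 0
j=2: u_2=131/480 ∈ [5/28, 11/28) → index 1
j=3: u_3=191/480 ∈ [11/28, 17/28) → index 2
j=4: u_4=251/480 ∈ [11/28, 17/28) → index 2
j=5: u_5=311/480 ∈ [17/28, 23/28) → index 3
j=6: u_6=371/480 ∈ [17/28, 23/28) → index 3
j=7: u_7=431/480 ∈ [25/28, 27/28) → index 6

0 0 1 2 2 3 3 6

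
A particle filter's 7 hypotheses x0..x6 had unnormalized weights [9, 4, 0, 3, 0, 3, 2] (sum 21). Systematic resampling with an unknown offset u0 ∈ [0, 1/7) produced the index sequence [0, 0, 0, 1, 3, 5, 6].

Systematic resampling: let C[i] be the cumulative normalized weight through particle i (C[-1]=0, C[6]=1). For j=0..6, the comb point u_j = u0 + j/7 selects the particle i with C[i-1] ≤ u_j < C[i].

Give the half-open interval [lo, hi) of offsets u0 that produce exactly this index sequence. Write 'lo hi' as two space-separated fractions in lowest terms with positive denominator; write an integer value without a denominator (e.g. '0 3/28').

C = [3/7, 13/21, 13/21, 16/21, 16/21, 19/21, 1]
j=0 picked index 0: u0 ∈ [0, 3/7)
j=1 picked index 0: u0 ∈ [-1/7, 2/7)
j=2 picked index 0: u0 ∈ [-2/7, 1/7)
j=3 picked index 1: u0 ∈ [0, 4/21)
j=4 picked index 3: u0 ∈ [1/21, 4/21)
j=5 picked index 5: u0 ∈ [1/21, 4/21)
j=6 picked index 6: u0 ∈ [1/21, 1/7)
intersection: [1/21, 1/7)

1/21 1/7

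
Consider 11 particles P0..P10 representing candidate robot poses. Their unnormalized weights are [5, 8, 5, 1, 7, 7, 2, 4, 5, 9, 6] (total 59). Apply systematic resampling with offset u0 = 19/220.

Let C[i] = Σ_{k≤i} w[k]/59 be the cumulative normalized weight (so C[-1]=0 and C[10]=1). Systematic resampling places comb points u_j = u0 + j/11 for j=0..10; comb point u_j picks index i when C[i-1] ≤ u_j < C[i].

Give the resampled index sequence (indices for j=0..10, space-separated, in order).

1 1 2 4 5 5 7 8 9 10 10

C = [5/59, 13/59, 18/59, 19/59, 26/59, 33/59, 35/59, 39/59, 44/59, 53/59, 1]
j=0: u_0=19/220 ∈ [5/59, 13/59) → index 1
j=1: u_1=39/220 ∈ [5/59, 13/59) → index 1
j=2: u_2=59/220 ∈ [13/59, 18/59) → index 2
j=3: u_3=79/220 ∈ [19/59, 26/59) → index 4
j=4: u_4=9/20 ∈ [26/59, 33/59) → index 5
j=5: u_5=119/220 ∈ [26/59, 33/59) → index 5
j=6: u_6=139/220 ∈ [35/59, 39/59) → index 7
j=7: u_7=159/220 ∈ [39/59, 44/59) → index 8
j=8: u_8=179/220 ∈ [44/59, 53/59) → index 9
j=9: u_9=199/220 ∈ [53/59, 1) → index 10
j=10: u_10=219/220 ∈ [53/59, 1) → index 10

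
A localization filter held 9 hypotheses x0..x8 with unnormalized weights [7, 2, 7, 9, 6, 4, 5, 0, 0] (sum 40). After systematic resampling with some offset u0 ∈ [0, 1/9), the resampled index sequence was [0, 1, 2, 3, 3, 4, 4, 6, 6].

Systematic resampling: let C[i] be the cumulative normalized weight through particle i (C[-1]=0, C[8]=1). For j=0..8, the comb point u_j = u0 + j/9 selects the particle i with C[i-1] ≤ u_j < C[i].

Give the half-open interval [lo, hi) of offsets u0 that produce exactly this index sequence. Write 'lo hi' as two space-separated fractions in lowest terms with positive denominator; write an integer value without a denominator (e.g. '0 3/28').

7/72 13/120

C = [7/40, 9/40, 2/5, 5/8, 31/40, 7/8, 1, 1, 1]
j=0 picked index 0: u0 ∈ [0, 7/40)
j=1 picked index 1: u0 ∈ [23/360, 41/360)
j=2 picked index 2: u0 ∈ [1/360, 8/45)
j=3 picked index 3: u0 ∈ [1/15, 7/24)
j=4 picked index 3: u0 ∈ [-2/45, 13/72)
j=5 picked index 4: u0 ∈ [5/72, 79/360)
j=6 picked index 4: u0 ∈ [-1/24, 13/120)
j=7 picked index 6: u0 ∈ [7/72, 2/9)
j=8 picked index 6: u0 ∈ [-1/72, 1/9)
intersection: [7/72, 13/120)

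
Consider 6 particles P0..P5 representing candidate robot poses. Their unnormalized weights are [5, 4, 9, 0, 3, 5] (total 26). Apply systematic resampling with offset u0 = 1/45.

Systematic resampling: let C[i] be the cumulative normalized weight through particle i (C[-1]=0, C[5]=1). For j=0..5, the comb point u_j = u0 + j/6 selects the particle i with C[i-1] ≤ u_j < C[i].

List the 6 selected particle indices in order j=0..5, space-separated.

C = [5/26, 9/26, 9/13, 9/13, 21/26, 1]
j=0: u_0=1/45 ∈ [0, 5/26) → index 0
j=1: u_1=17/90 ∈ [0, 5/26) → index 0
j=2: u_2=16/45 ∈ [9/26, 9/13) → index 2
j=3: u_3=47/90 ∈ [9/26, 9/13) → index 2
j=4: u_4=31/45 ∈ [9/26, 9/13) → index 2
j=5: u_5=77/90 ∈ [21/26, 1) → index 5

0 0 2 2 2 5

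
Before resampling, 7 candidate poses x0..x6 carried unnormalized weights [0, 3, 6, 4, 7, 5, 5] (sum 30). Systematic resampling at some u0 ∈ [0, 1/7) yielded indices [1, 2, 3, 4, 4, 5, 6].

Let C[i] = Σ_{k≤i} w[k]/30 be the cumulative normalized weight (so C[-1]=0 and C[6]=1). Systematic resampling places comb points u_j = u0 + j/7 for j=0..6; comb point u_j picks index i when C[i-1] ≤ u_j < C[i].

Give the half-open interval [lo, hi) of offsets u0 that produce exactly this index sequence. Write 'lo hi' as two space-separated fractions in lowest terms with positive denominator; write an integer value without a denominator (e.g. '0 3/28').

1/70 2/21

C = [0, 1/10, 3/10, 13/30, 2/3, 5/6, 1]
j=0 picked index 1: u0 ∈ [0, 1/10)
j=1 picked index 2: u0 ∈ [-3/70, 11/70)
j=2 picked index 3: u0 ∈ [1/70, 31/210)
j=3 picked index 4: u0 ∈ [1/210, 5/21)
j=4 picked index 4: u0 ∈ [-29/210, 2/21)
j=5 picked index 5: u0 ∈ [-1/21, 5/42)
j=6 picked index 6: u0 ∈ [-1/42, 1/7)
intersection: [1/70, 2/21)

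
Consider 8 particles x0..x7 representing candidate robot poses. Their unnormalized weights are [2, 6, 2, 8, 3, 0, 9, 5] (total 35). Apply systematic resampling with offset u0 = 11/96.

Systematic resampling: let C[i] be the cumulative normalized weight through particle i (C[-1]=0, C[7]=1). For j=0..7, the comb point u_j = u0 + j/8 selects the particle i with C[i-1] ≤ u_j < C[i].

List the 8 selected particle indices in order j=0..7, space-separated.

1 2 3 3 6 6 7 7

C = [2/35, 8/35, 2/7, 18/35, 3/5, 3/5, 6/7, 1]
j=0: u_0=11/96 ∈ [2/35, 8/35) → index 1
j=1: u_1=23/96 ∈ [8/35, 2/7) → index 2
j=2: u_2=35/96 ∈ [2/7, 18/35) → index 3
j=3: u_3=47/96 ∈ [2/7, 18/35) → index 3
j=4: u_4=59/96 ∈ [3/5, 6/7) → index 6
j=5: u_5=71/96 ∈ [3/5, 6/7) → index 6
j=6: u_6=83/96 ∈ [6/7, 1) → index 7
j=7: u_7=95/96 ∈ [6/7, 1) → index 7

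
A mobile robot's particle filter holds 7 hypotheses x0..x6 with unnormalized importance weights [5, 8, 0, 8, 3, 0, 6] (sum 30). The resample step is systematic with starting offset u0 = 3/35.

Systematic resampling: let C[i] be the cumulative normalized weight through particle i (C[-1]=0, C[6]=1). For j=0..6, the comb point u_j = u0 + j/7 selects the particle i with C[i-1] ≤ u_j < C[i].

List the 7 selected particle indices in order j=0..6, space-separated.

0 1 1 3 3 6 6

C = [1/6, 13/30, 13/30, 7/10, 4/5, 4/5, 1]
j=0: u_0=3/35 ∈ [0, 1/6) → index 0
j=1: u_1=8/35 ∈ [1/6, 13/30) → index 1
j=2: u_2=13/35 ∈ [1/6, 13/30) → index 1
j=3: u_3=18/35 ∈ [13/30, 7/10) → index 3
j=4: u_4=23/35 ∈ [13/30, 7/10) → index 3
j=5: u_5=4/5 ∈ [4/5, 1) → index 6
j=6: u_6=33/35 ∈ [4/5, 1) → index 6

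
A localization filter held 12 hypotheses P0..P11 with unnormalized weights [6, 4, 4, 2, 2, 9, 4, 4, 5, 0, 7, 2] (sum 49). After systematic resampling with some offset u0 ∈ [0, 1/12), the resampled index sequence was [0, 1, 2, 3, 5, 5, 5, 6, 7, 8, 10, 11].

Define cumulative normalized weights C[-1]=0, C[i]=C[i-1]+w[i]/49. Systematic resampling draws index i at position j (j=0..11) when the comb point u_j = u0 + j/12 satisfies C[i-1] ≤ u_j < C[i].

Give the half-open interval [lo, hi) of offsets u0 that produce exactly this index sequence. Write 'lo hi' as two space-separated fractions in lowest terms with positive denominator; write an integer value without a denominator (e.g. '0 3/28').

C = [6/49, 10/49, 2/7, 16/49, 18/49, 27/49, 31/49, 5/7, 40/49, 40/49, 47/49, 1]
j=0 picked index 0: u0 ∈ [0, 6/49)
j=1 picked index 1: u0 ∈ [23/588, 71/588)
j=2 picked index 2: u0 ∈ [11/294, 5/42)
j=3 picked index 3: u0 ∈ [1/28, 15/196)
j=4 picked index 5: u0 ∈ [5/147, 32/147)
j=5 picked index 5: u0 ∈ [-29/588, 79/588)
j=6 picked index 5: u0 ∈ [-13/98, 5/98)
j=7 picked index 6: u0 ∈ [-19/588, 29/588)
j=8 picked index 7: u0 ∈ [-5/147, 1/21)
j=9 picked index 8: u0 ∈ [-1/28, 13/196)
j=10 picked index 10: u0 ∈ [-5/294, 37/294)
j=11 picked index 11: u0 ∈ [25/588, 1/12)
intersection: [25/588, 1/21)

25/588 1/21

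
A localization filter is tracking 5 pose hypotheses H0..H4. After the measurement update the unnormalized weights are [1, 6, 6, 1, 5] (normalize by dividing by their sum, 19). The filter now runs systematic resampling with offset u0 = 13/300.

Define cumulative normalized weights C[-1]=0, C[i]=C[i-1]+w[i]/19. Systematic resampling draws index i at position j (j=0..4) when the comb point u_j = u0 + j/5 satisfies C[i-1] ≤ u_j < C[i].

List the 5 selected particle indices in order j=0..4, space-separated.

C = [1/19, 7/19, 13/19, 14/19, 1]
j=0: u_0=13/300 ∈ [0, 1/19) → index 0
j=1: u_1=73/300 ∈ [1/19, 7/19) → index 1
j=2: u_2=133/300 ∈ [7/19, 13/19) → index 2
j=3: u_3=193/300 ∈ [7/19, 13/19) → index 2
j=4: u_4=253/300 ∈ [14/19, 1) → index 4

0 1 2 2 4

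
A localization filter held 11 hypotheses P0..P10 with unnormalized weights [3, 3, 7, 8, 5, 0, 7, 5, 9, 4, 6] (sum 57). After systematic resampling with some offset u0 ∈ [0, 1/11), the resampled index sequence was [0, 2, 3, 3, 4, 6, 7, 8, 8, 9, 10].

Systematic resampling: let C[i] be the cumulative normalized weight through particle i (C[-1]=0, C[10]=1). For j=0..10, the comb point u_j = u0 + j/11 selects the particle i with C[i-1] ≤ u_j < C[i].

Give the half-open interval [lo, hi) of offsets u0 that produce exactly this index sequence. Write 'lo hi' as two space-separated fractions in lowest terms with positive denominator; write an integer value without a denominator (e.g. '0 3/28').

C = [1/19, 2/19, 13/57, 7/19, 26/57, 26/57, 11/19, 2/3, 47/57, 17/19, 1]
j=0 picked index 0: u0 ∈ [0, 1/19)
j=1 picked index 2: u0 ∈ [3/209, 86/627)
j=2 picked index 3: u0 ∈ [29/627, 39/209)
j=3 picked index 3: u0 ∈ [-28/627, 20/209)
j=4 picked index 4: u0 ∈ [1/209, 58/627)
j=5 picked index 6: u0 ∈ [1/627, 26/209)
j=6 picked index 7: u0 ∈ [7/209, 4/33)
j=7 picked index 8: u0 ∈ [1/33, 118/627)
j=8 picked index 8: u0 ∈ [-2/33, 61/627)
j=9 picked index 9: u0 ∈ [4/627, 16/209)
j=10 picked index 10: u0 ∈ [-3/209, 1/11)
intersection: [29/627, 1/19)

29/627 1/19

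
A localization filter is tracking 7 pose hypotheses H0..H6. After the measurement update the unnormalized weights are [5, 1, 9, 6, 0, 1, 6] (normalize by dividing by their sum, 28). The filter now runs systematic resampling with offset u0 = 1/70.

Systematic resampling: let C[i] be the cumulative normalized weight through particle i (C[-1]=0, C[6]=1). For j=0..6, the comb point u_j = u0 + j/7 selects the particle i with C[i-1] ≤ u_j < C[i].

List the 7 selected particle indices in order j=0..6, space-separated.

C = [5/28, 3/14, 15/28, 3/4, 3/4, 11/14, 1]
j=0: u_0=1/70 ∈ [0, 5/28) → index 0
j=1: u_1=11/70 ∈ [0, 5/28) → index 0
j=2: u_2=3/10 ∈ [3/14, 15/28) → index 2
j=3: u_3=31/70 ∈ [3/14, 15/28) → index 2
j=4: u_4=41/70 ∈ [15/28, 3/4) → index 3
j=5: u_5=51/70 ∈ [15/28, 3/4) → index 3
j=6: u_6=61/70 ∈ [11/14, 1) → index 6

0 0 2 2 3 3 6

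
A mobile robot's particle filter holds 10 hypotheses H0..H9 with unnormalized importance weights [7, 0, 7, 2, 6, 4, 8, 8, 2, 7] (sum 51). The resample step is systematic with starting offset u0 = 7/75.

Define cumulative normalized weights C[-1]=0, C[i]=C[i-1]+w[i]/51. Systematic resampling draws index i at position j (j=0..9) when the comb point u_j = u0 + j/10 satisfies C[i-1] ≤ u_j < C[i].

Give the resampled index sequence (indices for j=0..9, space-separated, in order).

0 2 3 4 5 6 7 7 9 9

C = [7/51, 7/51, 14/51, 16/51, 22/51, 26/51, 2/3, 14/17, 44/51, 1]
j=0: u_0=7/75 ∈ [0, 7/51) → index 0
j=1: u_1=29/150 ∈ [7/51, 14/51) → index 2
j=2: u_2=22/75 ∈ [14/51, 16/51) → index 3
j=3: u_3=59/150 ∈ [16/51, 22/51) → index 4
j=4: u_4=37/75 ∈ [22/51, 26/51) → index 5
j=5: u_5=89/150 ∈ [26/51, 2/3) → index 6
j=6: u_6=52/75 ∈ [2/3, 14/17) → index 7
j=7: u_7=119/150 ∈ [2/3, 14/17) → index 7
j=8: u_8=67/75 ∈ [44/51, 1) → index 9
j=9: u_9=149/150 ∈ [44/51, 1) → index 9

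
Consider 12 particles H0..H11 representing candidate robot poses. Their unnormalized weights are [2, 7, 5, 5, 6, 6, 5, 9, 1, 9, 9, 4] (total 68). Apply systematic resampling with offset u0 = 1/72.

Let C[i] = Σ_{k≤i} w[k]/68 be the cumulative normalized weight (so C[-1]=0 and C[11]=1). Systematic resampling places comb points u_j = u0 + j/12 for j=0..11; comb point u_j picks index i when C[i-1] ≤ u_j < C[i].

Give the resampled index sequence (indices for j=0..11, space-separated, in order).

C = [1/34, 9/68, 7/34, 19/68, 25/68, 31/68, 9/17, 45/68, 23/34, 55/68, 16/17, 1]
j=0: u_0=1/72 ∈ [0, 1/34) → index 0
j=1: u_1=7/72 ∈ [1/34, 9/68) → index 1
j=2: u_2=13/72 ∈ [9/68, 7/34) → index 2
j=3: u_3=19/72 ∈ [7/34, 19/68) → index 3
j=4: u_4=25/72 ∈ [19/68, 25/68) → index 4
j=5: u_5=31/72 ∈ [25/68, 31/68) → index 5
j=6: u_6=37/72 ∈ [31/68, 9/17) → index 6
j=7: u_7=43/72 ∈ [9/17, 45/68) → index 7
j=8: u_8=49/72 ∈ [23/34, 55/68) → index 9
j=9: u_9=55/72 ∈ [23/34, 55/68) → index 9
j=10: u_10=61/72 ∈ [55/68, 16/17) → index 10
j=11: u_11=67/72 ∈ [55/68, 16/17) → index 10

0 1 2 3 4 5 6 7 9 9 10 10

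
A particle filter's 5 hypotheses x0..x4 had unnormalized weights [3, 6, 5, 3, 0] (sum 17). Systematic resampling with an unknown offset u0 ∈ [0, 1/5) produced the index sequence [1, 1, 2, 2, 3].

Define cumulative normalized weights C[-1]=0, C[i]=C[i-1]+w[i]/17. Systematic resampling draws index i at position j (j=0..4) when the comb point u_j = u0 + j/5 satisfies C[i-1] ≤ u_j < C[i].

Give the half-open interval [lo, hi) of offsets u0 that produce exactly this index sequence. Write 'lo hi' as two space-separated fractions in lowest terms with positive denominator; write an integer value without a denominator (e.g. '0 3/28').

3/17 1/5

C = [3/17, 9/17, 14/17, 1, 1]
j=0 picked index 1: u0 ∈ [3/17, 9/17)
j=1 picked index 1: u0 ∈ [-2/85, 28/85)
j=2 picked index 2: u0 ∈ [11/85, 36/85)
j=3 picked index 2: u0 ∈ [-6/85, 19/85)
j=4 picked index 3: u0 ∈ [2/85, 1/5)
intersection: [3/17, 1/5)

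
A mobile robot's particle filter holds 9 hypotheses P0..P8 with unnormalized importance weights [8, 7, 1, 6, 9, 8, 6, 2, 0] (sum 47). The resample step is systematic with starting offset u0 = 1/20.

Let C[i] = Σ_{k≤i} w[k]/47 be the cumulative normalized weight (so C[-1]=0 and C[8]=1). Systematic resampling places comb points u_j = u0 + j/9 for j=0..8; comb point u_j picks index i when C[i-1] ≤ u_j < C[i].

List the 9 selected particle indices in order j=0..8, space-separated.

C = [8/47, 15/47, 16/47, 22/47, 31/47, 39/47, 45/47, 1, 1]
j=0: u_0=1/20 ∈ [0, 8/47) → index 0
j=1: u_1=29/180 ∈ [0, 8/47) → index 0
j=2: u_2=49/180 ∈ [8/47, 15/47) → index 1
j=3: u_3=23/60 ∈ [16/47, 22/47) → index 3
j=4: u_4=89/180 ∈ [22/47, 31/47) → index 4
j=5: u_5=109/180 ∈ [22/47, 31/47) → index 4
j=6: u_6=43/60 ∈ [31/47, 39/47) → index 5
j=7: u_7=149/180 ∈ [31/47, 39/47) → index 5
j=8: u_8=169/180 ∈ [39/47, 45/47) → index 6

0 0 1 3 4 4 5 5 6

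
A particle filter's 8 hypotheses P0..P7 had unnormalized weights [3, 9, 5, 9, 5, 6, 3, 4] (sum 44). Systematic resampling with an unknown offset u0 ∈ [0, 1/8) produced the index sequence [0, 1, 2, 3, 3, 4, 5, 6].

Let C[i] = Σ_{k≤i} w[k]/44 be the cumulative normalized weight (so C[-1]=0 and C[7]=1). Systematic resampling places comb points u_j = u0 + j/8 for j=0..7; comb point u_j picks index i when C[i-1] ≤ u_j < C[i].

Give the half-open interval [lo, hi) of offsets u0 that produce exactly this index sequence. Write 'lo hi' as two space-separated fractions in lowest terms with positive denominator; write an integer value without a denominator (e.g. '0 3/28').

C = [3/44, 3/11, 17/44, 13/22, 31/44, 37/44, 10/11, 1]
j=0 picked index 0: u0 ∈ [0, 3/44)
j=1 picked index 1: u0 ∈ [-5/88, 13/88)
j=2 picked index 2: u0 ∈ [1/44, 3/22)
j=3 picked index 3: u0 ∈ [1/88, 19/88)
j=4 picked index 3: u0 ∈ [-5/44, 1/11)
j=5 picked index 4: u0 ∈ [-3/88, 7/88)
j=6 picked index 5: u0 ∈ [-1/22, 1/11)
j=7 picked index 6: u0 ∈ [-3/88, 3/88)
intersection: [1/44, 3/88)

1/44 3/88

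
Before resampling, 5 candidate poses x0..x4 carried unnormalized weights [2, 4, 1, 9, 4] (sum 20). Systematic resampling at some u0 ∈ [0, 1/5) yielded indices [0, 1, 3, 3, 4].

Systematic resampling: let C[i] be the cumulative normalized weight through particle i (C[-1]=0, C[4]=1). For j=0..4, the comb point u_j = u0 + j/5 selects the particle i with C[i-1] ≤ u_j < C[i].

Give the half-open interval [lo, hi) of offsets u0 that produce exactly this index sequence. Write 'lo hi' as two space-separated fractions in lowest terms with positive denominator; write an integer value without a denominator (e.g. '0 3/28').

C = [1/10, 3/10, 7/20, 4/5, 1]
j=0 picked index 0: u0 ∈ [0, 1/10)
j=1 picked index 1: u0 ∈ [-1/10, 1/10)
j=2 picked index 3: u0 ∈ [-1/20, 2/5)
j=3 picked index 3: u0 ∈ [-1/4, 1/5)
j=4 picked index 4: u0 ∈ [0, 1/5)
intersection: [0, 1/10)

0 1/10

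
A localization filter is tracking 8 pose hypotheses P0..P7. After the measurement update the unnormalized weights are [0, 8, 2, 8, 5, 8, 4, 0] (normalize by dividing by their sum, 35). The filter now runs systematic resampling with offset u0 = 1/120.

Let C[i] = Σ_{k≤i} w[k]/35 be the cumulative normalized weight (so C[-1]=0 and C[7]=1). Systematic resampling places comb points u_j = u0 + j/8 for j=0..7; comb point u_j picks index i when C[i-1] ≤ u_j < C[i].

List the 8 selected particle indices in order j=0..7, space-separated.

C = [0, 8/35, 2/7, 18/35, 23/35, 31/35, 1, 1]
j=0: u_0=1/120 ∈ [0, 8/35) → index 1
j=1: u_1=2/15 ∈ [0, 8/35) → index 1
j=2: u_2=31/120 ∈ [8/35, 2/7) → index 2
j=3: u_3=23/60 ∈ [2/7, 18/35) → index 3
j=4: u_4=61/120 ∈ [2/7, 18/35) → index 3
j=5: u_5=19/30 ∈ [18/35, 23/35) → index 4
j=6: u_6=91/120 ∈ [23/35, 31/35) → index 5
j=7: u_7=53/60 ∈ [23/35, 31/35) → index 5

1 1 2 3 3 4 5 5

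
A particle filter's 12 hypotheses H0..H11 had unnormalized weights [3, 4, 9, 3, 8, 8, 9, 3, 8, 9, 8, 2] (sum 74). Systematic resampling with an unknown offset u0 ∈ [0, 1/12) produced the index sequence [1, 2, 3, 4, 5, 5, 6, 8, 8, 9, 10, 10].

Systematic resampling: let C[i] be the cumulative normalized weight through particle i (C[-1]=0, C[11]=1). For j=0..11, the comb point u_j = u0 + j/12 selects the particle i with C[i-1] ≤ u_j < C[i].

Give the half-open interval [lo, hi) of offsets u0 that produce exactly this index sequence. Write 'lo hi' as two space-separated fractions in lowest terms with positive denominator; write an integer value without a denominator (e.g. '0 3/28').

23/444 25/444

C = [3/74, 7/74, 8/37, 19/74, 27/74, 35/74, 22/37, 47/74, 55/74, 32/37, 36/37, 1]
j=0 picked index 1: u0 ∈ [3/74, 7/74)
j=1 picked index 2: u0 ∈ [5/444, 59/444)
j=2 picked index 3: u0 ∈ [11/222, 10/111)
j=3 picked index 4: u0 ∈ [1/148, 17/148)
j=4 picked index 5: u0 ∈ [7/222, 31/222)
j=5 picked index 5: u0 ∈ [-23/444, 25/444)
j=6 picked index 6: u0 ∈ [-1/37, 7/74)
j=7 picked index 8: u0 ∈ [23/444, 71/444)
j=8 picked index 8: u0 ∈ [-7/222, 17/222)
j=9 picked index 9: u0 ∈ [-1/148, 17/148)
j=10 picked index 10: u0 ∈ [7/222, 31/222)
j=11 picked index 10: u0 ∈ [-23/444, 25/444)
intersection: [23/444, 25/444)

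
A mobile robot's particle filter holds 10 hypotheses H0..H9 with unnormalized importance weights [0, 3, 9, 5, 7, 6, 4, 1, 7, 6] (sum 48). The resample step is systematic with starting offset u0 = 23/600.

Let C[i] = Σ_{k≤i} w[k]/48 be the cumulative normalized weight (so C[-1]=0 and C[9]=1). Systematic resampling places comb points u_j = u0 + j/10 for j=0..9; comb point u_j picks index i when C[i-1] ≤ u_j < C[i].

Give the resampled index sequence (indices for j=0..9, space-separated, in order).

1 2 2 3 4 5 6 8 8 9

C = [0, 1/16, 1/4, 17/48, 1/2, 5/8, 17/24, 35/48, 7/8, 1]
j=0: u_0=23/600 ∈ [0, 1/16) → index 1
j=1: u_1=83/600 ∈ [1/16, 1/4) → index 2
j=2: u_2=143/600 ∈ [1/16, 1/4) → index 2
j=3: u_3=203/600 ∈ [1/4, 17/48) → index 3
j=4: u_4=263/600 ∈ [17/48, 1/2) → index 4
j=5: u_5=323/600 ∈ [1/2, 5/8) → index 5
j=6: u_6=383/600 ∈ [5/8, 17/24) → index 6
j=7: u_7=443/600 ∈ [35/48, 7/8) → index 8
j=8: u_8=503/600 ∈ [35/48, 7/8) → index 8
j=9: u_9=563/600 ∈ [7/8, 1) → index 9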